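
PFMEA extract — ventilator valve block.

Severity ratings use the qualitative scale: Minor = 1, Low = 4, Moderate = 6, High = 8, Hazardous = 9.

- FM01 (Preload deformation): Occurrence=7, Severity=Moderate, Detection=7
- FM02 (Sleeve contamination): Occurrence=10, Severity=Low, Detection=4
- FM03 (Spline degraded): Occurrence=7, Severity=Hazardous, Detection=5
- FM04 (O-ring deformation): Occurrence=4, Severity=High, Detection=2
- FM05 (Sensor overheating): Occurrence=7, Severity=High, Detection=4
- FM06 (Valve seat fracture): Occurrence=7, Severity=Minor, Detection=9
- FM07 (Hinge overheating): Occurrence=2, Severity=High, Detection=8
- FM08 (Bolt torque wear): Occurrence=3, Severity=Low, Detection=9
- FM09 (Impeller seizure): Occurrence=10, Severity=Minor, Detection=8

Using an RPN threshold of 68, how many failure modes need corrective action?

7

RPN = Severity × Occurrence × Detection:
  FM01: 6 × 7 × 7 = 294
  FM02: 4 × 10 × 4 = 160
  FM03: 9 × 7 × 5 = 315
  FM04: 8 × 4 × 2 = 64
  FM05: 8 × 7 × 4 = 224
  FM06: 1 × 7 × 9 = 63
  FM07: 8 × 2 × 8 = 128
  FM08: 4 × 3 × 9 = 108
  FM09: 1 × 10 × 8 = 80
Modes with RPN ≥ 68: FM01 (294), FM02 (160), FM03 (315), FM05 (224), FM07 (128), FM08 (108), FM09 (80) → 7.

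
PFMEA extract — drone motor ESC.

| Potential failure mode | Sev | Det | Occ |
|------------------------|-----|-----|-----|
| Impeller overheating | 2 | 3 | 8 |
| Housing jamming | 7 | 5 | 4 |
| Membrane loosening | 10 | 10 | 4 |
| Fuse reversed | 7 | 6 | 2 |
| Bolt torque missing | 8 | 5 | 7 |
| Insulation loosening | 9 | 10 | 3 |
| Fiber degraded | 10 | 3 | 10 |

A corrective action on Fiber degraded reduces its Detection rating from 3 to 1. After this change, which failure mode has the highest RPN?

Membrane loosening

RPN = Severity × Occurrence × Detection:
  Impeller overheating: 2 × 8 × 3 = 48
  Housing jamming: 7 × 4 × 5 = 140
  Membrane loosening: 10 × 4 × 10 = 400
  Fuse reversed: 7 × 2 × 6 = 84
  Bolt torque missing: 8 × 7 × 5 = 280
  Insulation loosening: 9 × 3 × 10 = 270
  Fiber degraded: 10 × 10 × 3 = 300
After action: Fiber degraded → 10 × 10 × 1 = 100.
Revised RPNs: Membrane loosening=400, Bolt torque missing=280, Insulation loosening=270, Housing jamming=140, Fiber degraded=100, Fuse reversed=84, Impeller overheating=48.
Highest is now Membrane loosening (400).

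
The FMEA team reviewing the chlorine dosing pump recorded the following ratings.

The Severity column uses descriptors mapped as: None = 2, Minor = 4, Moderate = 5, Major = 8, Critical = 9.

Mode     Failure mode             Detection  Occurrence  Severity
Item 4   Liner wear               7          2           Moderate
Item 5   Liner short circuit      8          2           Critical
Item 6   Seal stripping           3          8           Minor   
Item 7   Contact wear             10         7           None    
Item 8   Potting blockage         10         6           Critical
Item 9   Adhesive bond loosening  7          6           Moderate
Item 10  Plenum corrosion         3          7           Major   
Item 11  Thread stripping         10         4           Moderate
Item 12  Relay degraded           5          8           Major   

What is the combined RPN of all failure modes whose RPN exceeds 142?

1582

RPN = Severity × Occurrence × Detection:
  Item 4: 5 × 2 × 7 = 70
  Item 5: 9 × 2 × 8 = 144
  Item 6: 4 × 8 × 3 = 96
  Item 7: 2 × 7 × 10 = 140
  Item 8: 9 × 6 × 10 = 540
  Item 9: 5 × 6 × 7 = 210
  Item 10: 8 × 7 × 3 = 168
  Item 11: 5 × 4 × 10 = 200
  Item 12: 8 × 8 × 5 = 320
RPN > 142: Item 5 (144), Item 8 (540), Item 9 (210), Item 10 (168), Item 11 (200), Item 12 (320).
Sum: 144 + 540 + 210 + 168 + 200 + 320 = 1582.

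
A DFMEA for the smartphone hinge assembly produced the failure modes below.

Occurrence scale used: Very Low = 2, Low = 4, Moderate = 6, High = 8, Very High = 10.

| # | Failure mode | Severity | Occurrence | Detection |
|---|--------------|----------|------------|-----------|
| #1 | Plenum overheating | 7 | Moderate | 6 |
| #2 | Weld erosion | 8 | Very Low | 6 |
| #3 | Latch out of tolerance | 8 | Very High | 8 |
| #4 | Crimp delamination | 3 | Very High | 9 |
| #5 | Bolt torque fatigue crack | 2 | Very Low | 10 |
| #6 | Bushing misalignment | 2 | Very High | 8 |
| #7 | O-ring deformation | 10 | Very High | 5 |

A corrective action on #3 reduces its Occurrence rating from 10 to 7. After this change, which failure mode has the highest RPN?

RPN = Severity × Occurrence × Detection:
  #1: 7 × 6 × 6 = 252
  #2: 8 × 2 × 6 = 96
  #3: 8 × 10 × 8 = 640
  #4: 3 × 10 × 9 = 270
  #5: 2 × 2 × 10 = 40
  #6: 2 × 10 × 8 = 160
  #7: 10 × 10 × 5 = 500
After action: #3 → 8 × 7 × 8 = 448.
Revised RPNs: #7=500, #3=448, #4=270, #1=252, #6=160, #2=96, #5=40.
Highest is now #7 (500).

#7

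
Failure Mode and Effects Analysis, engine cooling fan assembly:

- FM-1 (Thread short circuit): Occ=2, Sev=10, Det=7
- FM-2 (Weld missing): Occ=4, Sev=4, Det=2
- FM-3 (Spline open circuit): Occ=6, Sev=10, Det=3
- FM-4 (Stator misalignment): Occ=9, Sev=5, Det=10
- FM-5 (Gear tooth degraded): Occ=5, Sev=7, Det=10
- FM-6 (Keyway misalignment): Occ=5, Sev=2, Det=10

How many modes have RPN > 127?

4

RPN = Severity × Occurrence × Detection:
  FM-1: 10 × 2 × 7 = 140
  FM-2: 4 × 4 × 2 = 32
  FM-3: 10 × 6 × 3 = 180
  FM-4: 5 × 9 × 10 = 450
  FM-5: 7 × 5 × 10 = 350
  FM-6: 2 × 5 × 10 = 100
Modes with RPN > 127: FM-1 (140), FM-3 (180), FM-4 (450), FM-5 (350) → 4.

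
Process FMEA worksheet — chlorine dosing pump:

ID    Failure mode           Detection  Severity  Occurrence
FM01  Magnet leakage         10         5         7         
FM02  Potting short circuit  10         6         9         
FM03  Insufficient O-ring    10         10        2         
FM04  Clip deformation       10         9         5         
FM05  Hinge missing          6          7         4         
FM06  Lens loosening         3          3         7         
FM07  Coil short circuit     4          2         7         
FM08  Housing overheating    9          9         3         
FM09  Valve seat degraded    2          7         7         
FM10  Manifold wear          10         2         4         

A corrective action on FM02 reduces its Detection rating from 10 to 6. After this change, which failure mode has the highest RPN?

FM04

RPN = Severity × Occurrence × Detection:
  FM01: 5 × 7 × 10 = 350
  FM02: 6 × 9 × 10 = 540
  FM03: 10 × 2 × 10 = 200
  FM04: 9 × 5 × 10 = 450
  FM05: 7 × 4 × 6 = 168
  FM06: 3 × 7 × 3 = 63
  FM07: 2 × 7 × 4 = 56
  FM08: 9 × 3 × 9 = 243
  FM09: 7 × 7 × 2 = 98
  FM10: 2 × 4 × 10 = 80
After action: FM02 → 6 × 9 × 6 = 324.
Revised RPNs: FM04=450, FM01=350, FM02=324, FM08=243, FM03=200, FM05=168, FM09=98, FM10=80, FM06=63, FM07=56.
Highest is now FM04 (450).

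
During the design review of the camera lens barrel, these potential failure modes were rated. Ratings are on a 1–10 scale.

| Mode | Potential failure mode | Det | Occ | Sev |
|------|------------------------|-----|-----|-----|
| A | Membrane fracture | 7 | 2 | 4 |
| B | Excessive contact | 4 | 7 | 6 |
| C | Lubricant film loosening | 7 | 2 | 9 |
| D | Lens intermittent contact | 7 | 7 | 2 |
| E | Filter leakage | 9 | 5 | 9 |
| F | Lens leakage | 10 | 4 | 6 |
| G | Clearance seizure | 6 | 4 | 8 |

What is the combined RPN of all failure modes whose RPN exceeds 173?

RPN = Severity × Occurrence × Detection:
  A: 4 × 2 × 7 = 56
  B: 6 × 7 × 4 = 168
  C: 9 × 2 × 7 = 126
  D: 2 × 7 × 7 = 98
  E: 9 × 5 × 9 = 405
  F: 6 × 4 × 10 = 240
  G: 8 × 4 × 6 = 192
RPN > 173: E (405), F (240), G (192).
Sum: 405 + 240 + 192 = 837.

837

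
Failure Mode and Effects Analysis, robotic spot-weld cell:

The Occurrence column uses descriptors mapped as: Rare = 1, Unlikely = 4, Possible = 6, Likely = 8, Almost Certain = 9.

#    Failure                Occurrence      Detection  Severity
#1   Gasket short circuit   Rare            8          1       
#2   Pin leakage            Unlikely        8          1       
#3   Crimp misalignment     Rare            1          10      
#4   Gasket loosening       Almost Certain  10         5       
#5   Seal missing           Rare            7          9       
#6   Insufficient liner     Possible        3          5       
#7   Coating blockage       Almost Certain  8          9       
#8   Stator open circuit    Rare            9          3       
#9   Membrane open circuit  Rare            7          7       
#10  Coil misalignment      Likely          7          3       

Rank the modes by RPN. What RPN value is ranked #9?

RPN = Severity × Occurrence × Detection:
  #1: 1 × 1 × 8 = 8
  #2: 1 × 4 × 8 = 32
  #3: 10 × 1 × 1 = 10
  #4: 5 × 9 × 10 = 450
  #5: 9 × 1 × 7 = 63
  #6: 5 × 6 × 3 = 90
  #7: 9 × 9 × 8 = 648
  #8: 3 × 1 × 9 = 27
  #9: 7 × 1 × 7 = 49
  #10: 3 × 8 × 7 = 168
Sorted descending: 648, 450, 168, 90, 63, 49, 32, 27, 10, 8.
The 9th-highest RPN is 10 (#3).

10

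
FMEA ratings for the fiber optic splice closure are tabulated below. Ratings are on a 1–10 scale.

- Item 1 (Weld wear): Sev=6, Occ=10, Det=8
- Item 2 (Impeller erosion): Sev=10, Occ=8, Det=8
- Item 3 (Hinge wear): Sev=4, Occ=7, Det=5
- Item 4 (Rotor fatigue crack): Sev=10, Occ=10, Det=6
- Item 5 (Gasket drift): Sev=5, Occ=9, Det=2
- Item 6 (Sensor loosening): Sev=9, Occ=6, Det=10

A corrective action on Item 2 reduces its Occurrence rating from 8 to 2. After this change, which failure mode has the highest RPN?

Item 4

RPN = Severity × Occurrence × Detection:
  Item 1: 6 × 10 × 8 = 480
  Item 2: 10 × 8 × 8 = 640
  Item 3: 4 × 7 × 5 = 140
  Item 4: 10 × 10 × 6 = 600
  Item 5: 5 × 9 × 2 = 90
  Item 6: 9 × 6 × 10 = 540
After action: Item 2 → 10 × 2 × 8 = 160.
Revised RPNs: Item 4=600, Item 6=540, Item 1=480, Item 2=160, Item 3=140, Item 5=90.
Highest is now Item 4 (600).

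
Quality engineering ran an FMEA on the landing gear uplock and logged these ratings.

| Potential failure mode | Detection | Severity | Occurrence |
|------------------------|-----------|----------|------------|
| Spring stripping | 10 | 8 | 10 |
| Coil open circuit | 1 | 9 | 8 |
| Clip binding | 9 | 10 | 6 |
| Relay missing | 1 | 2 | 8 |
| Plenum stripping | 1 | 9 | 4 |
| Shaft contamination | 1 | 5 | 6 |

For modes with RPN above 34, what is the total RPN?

RPN = Severity × Occurrence × Detection:
  Spring stripping: 8 × 10 × 10 = 800
  Coil open circuit: 9 × 8 × 1 = 72
  Clip binding: 10 × 6 × 9 = 540
  Relay missing: 2 × 8 × 1 = 16
  Plenum stripping: 9 × 4 × 1 = 36
  Shaft contamination: 5 × 6 × 1 = 30
RPN > 34: Spring stripping (800), Coil open circuit (72), Clip binding (540), Plenum stripping (36).
Sum: 800 + 72 + 540 + 36 = 1448.

1448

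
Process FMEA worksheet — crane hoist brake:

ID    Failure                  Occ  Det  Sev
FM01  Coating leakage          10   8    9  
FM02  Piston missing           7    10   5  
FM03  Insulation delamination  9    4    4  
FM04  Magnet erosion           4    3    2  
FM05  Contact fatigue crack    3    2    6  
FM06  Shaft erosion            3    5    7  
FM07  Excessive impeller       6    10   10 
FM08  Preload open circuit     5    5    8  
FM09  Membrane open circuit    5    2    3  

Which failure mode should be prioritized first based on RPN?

FM01

RPN = Severity × Occurrence × Detection:
  FM01: 9 × 10 × 8 = 720
  FM02: 5 × 7 × 10 = 350
  FM03: 4 × 9 × 4 = 144
  FM04: 2 × 4 × 3 = 24
  FM05: 6 × 3 × 2 = 36
  FM06: 7 × 3 × 5 = 105
  FM07: 10 × 6 × 10 = 600
  FM08: 8 × 5 × 5 = 200
  FM09: 3 × 5 × 2 = 30
Highest RPN is 720 → FM01.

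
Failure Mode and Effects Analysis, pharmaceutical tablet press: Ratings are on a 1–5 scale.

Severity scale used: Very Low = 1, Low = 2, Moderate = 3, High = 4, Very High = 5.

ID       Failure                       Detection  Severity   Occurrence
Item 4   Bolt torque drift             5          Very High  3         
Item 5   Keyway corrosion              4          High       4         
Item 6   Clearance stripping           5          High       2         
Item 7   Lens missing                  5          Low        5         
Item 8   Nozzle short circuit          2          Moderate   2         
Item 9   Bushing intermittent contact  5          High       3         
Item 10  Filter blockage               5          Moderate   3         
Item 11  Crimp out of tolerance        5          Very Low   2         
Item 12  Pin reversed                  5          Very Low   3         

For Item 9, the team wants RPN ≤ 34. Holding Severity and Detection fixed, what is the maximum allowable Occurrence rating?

Item 9: S=4, O=3, D=5 → current RPN = 60.
Fixed product = 20. Need 20 × O ≤ 34, so O ≤ 34/20 = 1.70.
Maximum integer Occurrence rating = 1 (gives RPN 20; O=2 would give 40 > 34).

1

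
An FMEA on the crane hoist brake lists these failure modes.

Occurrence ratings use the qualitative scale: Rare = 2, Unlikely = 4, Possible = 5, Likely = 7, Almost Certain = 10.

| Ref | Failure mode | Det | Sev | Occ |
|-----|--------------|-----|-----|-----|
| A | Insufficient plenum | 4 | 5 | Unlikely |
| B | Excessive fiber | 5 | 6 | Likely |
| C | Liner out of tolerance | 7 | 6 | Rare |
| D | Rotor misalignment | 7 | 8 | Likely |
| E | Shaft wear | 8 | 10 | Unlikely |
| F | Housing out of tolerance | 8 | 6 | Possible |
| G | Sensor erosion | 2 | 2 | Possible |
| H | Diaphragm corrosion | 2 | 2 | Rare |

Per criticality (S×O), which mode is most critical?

Criticality = Severity × Occurrence:
  A: 5 × 4 = 20
  B: 6 × 7 = 42
  C: 6 × 2 = 12
  D: 8 × 7 = 56
  E: 10 × 4 = 40
  F: 6 × 5 = 30
  G: 2 × 5 = 10
  H: 2 × 2 = 4
Highest criticality is 56 → D.

D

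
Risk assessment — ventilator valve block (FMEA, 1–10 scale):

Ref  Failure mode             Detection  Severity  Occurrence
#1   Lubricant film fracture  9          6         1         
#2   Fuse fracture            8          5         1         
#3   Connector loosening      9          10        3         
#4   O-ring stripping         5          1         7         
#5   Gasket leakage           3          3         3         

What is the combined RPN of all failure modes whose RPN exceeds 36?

RPN = Severity × Occurrence × Detection:
  #1: 6 × 1 × 9 = 54
  #2: 5 × 1 × 8 = 40
  #3: 10 × 3 × 9 = 270
  #4: 1 × 7 × 5 = 35
  #5: 3 × 3 × 3 = 27
RPN > 36: #1 (54), #2 (40), #3 (270).
Sum: 54 + 40 + 270 = 364.

364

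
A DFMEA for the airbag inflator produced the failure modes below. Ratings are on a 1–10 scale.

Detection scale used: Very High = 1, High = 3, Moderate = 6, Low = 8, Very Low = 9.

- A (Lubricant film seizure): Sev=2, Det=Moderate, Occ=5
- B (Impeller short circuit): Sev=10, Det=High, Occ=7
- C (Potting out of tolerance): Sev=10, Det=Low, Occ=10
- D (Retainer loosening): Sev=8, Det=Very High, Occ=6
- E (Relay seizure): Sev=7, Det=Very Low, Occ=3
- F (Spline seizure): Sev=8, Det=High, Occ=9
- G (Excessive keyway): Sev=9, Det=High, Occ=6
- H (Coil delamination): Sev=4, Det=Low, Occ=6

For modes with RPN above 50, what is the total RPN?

1829

RPN = Severity × Occurrence × Detection:
  A: 2 × 5 × 6 = 60
  B: 10 × 7 × 3 = 210
  C: 10 × 10 × 8 = 800
  D: 8 × 6 × 1 = 48
  E: 7 × 3 × 9 = 189
  F: 8 × 9 × 3 = 216
  G: 9 × 6 × 3 = 162
  H: 4 × 6 × 8 = 192
RPN > 50: A (60), B (210), C (800), E (189), F (216), G (162), H (192).
Sum: 60 + 210 + 800 + 189 + 216 + 162 + 192 = 1829.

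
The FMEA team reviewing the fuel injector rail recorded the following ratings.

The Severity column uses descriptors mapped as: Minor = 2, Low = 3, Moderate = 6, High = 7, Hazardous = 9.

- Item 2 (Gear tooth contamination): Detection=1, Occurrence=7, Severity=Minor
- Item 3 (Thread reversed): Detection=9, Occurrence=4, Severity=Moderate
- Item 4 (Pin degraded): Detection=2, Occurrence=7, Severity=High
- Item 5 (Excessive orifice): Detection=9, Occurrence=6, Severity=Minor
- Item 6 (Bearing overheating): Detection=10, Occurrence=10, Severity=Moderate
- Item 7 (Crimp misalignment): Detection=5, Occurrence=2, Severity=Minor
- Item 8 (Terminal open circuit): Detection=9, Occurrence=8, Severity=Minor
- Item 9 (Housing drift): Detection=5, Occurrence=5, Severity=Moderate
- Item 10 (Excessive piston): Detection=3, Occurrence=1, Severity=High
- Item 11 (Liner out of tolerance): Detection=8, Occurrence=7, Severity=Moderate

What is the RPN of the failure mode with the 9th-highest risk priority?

20

RPN = Severity × Occurrence × Detection:
  Item 2: 2 × 7 × 1 = 14
  Item 3: 6 × 4 × 9 = 216
  Item 4: 7 × 7 × 2 = 98
  Item 5: 2 × 6 × 9 = 108
  Item 6: 6 × 10 × 10 = 600
  Item 7: 2 × 2 × 5 = 20
  Item 8: 2 × 8 × 9 = 144
  Item 9: 6 × 5 × 5 = 150
  Item 10: 7 × 1 × 3 = 21
  Item 11: 6 × 7 × 8 = 336
Sorted descending: 600, 336, 216, 150, 144, 108, 98, 21, 20, 14.
The 9th-highest RPN is 20 (Item 7).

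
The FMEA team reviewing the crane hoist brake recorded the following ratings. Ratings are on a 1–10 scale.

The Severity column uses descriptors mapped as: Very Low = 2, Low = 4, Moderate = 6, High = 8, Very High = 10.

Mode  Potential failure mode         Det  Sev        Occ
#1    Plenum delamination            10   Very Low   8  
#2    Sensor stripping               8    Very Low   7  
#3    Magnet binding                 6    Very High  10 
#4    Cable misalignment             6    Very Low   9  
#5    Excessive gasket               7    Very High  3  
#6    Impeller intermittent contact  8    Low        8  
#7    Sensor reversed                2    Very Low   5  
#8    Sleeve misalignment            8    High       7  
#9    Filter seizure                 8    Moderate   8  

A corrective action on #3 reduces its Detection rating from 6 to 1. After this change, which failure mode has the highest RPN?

RPN = Severity × Occurrence × Detection:
  #1: 2 × 8 × 10 = 160
  #2: 2 × 7 × 8 = 112
  #3: 10 × 10 × 6 = 600
  #4: 2 × 9 × 6 = 108
  #5: 10 × 3 × 7 = 210
  #6: 4 × 8 × 8 = 256
  #7: 2 × 5 × 2 = 20
  #8: 8 × 7 × 8 = 448
  #9: 6 × 8 × 8 = 384
After action: #3 → 10 × 10 × 1 = 100.
Revised RPNs: #8=448, #9=384, #6=256, #5=210, #1=160, #2=112, #4=108, #3=100, #7=20.
Highest is now #8 (448).

#8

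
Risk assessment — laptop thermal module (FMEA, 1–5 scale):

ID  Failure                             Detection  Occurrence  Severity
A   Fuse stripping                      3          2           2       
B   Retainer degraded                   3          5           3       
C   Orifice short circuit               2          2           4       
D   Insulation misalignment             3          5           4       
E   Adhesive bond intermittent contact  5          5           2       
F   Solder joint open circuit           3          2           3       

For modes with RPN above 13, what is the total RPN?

RPN = Severity × Occurrence × Detection:
  A: 2 × 2 × 3 = 12
  B: 3 × 5 × 3 = 45
  C: 4 × 2 × 2 = 16
  D: 4 × 5 × 3 = 60
  E: 2 × 5 × 5 = 50
  F: 3 × 2 × 3 = 18
RPN > 13: B (45), C (16), D (60), E (50), F (18).
Sum: 45 + 16 + 60 + 50 + 18 = 189.

189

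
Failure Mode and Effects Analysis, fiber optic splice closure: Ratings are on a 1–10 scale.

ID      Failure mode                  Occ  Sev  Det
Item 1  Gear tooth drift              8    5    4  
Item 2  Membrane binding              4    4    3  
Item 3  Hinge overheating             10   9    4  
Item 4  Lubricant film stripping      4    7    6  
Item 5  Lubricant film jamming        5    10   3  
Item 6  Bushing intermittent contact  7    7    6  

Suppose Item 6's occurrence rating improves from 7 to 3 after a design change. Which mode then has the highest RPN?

Item 3

RPN = Severity × Occurrence × Detection:
  Item 1: 5 × 8 × 4 = 160
  Item 2: 4 × 4 × 3 = 48
  Item 3: 9 × 10 × 4 = 360
  Item 4: 7 × 4 × 6 = 168
  Item 5: 10 × 5 × 3 = 150
  Item 6: 7 × 7 × 6 = 294
After action: Item 6 → 7 × 3 × 6 = 126.
Revised RPNs: Item 3=360, Item 4=168, Item 1=160, Item 5=150, Item 6=126, Item 2=48.
Highest is now Item 3 (360).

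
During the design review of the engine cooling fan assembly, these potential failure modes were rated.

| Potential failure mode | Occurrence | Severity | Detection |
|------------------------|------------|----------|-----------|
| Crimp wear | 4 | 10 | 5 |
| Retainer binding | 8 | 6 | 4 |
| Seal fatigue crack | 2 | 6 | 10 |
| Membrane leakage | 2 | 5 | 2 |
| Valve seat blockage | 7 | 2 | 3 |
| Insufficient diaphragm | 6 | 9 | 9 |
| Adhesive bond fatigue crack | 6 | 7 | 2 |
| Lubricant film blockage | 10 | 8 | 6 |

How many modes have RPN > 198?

3

RPN = Severity × Occurrence × Detection:
  Crimp wear: 10 × 4 × 5 = 200
  Retainer binding: 6 × 8 × 4 = 192
  Seal fatigue crack: 6 × 2 × 10 = 120
  Membrane leakage: 5 × 2 × 2 = 20
  Valve seat blockage: 2 × 7 × 3 = 42
  Insufficient diaphragm: 9 × 6 × 9 = 486
  Adhesive bond fatigue crack: 7 × 6 × 2 = 84
  Lubricant film blockage: 8 × 10 × 6 = 480
Modes with RPN > 198: Crimp wear (200), Insufficient diaphragm (486), Lubricant film blockage (480) → 3.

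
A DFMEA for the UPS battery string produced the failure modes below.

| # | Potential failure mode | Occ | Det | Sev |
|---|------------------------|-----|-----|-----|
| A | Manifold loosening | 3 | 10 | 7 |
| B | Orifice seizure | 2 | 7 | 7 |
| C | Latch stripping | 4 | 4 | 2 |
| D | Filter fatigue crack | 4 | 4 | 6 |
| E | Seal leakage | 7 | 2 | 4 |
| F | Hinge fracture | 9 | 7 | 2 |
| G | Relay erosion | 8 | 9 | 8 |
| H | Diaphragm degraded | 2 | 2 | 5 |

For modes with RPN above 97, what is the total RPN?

1010

RPN = Severity × Occurrence × Detection:
  A: 7 × 3 × 10 = 210
  B: 7 × 2 × 7 = 98
  C: 2 × 4 × 4 = 32
  D: 6 × 4 × 4 = 96
  E: 4 × 7 × 2 = 56
  F: 2 × 9 × 7 = 126
  G: 8 × 8 × 9 = 576
  H: 5 × 2 × 2 = 20
RPN > 97: A (210), B (98), F (126), G (576).
Sum: 210 + 98 + 126 + 576 = 1010.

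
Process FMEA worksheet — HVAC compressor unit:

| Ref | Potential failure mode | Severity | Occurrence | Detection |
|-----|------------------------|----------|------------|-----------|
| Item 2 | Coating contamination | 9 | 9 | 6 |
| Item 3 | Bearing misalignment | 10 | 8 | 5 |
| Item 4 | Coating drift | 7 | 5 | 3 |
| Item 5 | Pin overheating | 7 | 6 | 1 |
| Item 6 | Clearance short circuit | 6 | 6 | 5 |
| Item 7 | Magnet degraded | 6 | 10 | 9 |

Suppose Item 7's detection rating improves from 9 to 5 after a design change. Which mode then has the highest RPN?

Item 2

RPN = Severity × Occurrence × Detection:
  Item 2: 9 × 9 × 6 = 486
  Item 3: 10 × 8 × 5 = 400
  Item 4: 7 × 5 × 3 = 105
  Item 5: 7 × 6 × 1 = 42
  Item 6: 6 × 6 × 5 = 180
  Item 7: 6 × 10 × 9 = 540
After action: Item 7 → 6 × 10 × 5 = 300.
Revised RPNs: Item 2=486, Item 3=400, Item 7=300, Item 6=180, Item 4=105, Item 5=42.
Highest is now Item 2 (486).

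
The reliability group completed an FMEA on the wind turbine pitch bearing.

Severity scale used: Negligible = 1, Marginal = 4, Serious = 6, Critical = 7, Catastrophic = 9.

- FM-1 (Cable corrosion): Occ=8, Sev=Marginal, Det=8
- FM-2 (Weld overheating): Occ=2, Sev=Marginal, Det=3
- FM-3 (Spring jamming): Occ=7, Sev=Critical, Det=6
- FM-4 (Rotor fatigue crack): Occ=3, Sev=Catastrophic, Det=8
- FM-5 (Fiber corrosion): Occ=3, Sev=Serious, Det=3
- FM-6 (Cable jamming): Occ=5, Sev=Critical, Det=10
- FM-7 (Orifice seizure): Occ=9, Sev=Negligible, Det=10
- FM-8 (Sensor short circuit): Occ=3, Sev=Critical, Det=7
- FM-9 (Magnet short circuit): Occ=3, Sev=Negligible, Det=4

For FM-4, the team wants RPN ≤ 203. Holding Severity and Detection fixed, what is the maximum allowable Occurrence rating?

2

FM-4: S=9, O=3, D=8 → current RPN = 216.
Fixed product = 72. Need 72 × O ≤ 203, so O ≤ 203/72 = 2.82.
Maximum integer Occurrence rating = 2 (gives RPN 144; O=3 would give 216 > 203).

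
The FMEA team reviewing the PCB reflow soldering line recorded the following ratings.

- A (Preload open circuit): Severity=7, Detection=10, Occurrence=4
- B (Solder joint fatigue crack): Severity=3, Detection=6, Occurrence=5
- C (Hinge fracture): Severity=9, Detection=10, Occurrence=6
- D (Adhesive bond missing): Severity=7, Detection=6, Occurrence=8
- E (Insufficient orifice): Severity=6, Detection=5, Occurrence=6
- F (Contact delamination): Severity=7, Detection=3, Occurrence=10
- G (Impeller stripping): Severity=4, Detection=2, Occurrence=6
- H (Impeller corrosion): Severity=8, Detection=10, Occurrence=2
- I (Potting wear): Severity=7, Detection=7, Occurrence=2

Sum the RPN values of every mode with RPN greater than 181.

RPN = Severity × Occurrence × Detection:
  A: 7 × 4 × 10 = 280
  B: 3 × 5 × 6 = 90
  C: 9 × 6 × 10 = 540
  D: 7 × 8 × 6 = 336
  E: 6 × 6 × 5 = 180
  F: 7 × 10 × 3 = 210
  G: 4 × 6 × 2 = 48
  H: 8 × 2 × 10 = 160
  I: 7 × 2 × 7 = 98
RPN > 181: A (280), C (540), D (336), F (210).
Sum: 280 + 540 + 336 + 210 = 1366.

1366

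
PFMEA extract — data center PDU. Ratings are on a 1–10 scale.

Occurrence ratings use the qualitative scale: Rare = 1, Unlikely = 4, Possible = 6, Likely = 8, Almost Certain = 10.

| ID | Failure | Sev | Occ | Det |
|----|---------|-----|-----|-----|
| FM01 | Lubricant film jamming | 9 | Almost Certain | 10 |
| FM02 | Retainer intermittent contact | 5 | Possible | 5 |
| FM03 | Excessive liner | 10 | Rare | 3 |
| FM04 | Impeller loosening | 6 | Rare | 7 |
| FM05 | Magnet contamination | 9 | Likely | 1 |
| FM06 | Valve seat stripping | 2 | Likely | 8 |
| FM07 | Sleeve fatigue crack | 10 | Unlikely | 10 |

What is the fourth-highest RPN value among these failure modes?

RPN = Severity × Occurrence × Detection:
  FM01: 9 × 10 × 10 = 900
  FM02: 5 × 6 × 5 = 150
  FM03: 10 × 1 × 3 = 30
  FM04: 6 × 1 × 7 = 42
  FM05: 9 × 8 × 1 = 72
  FM06: 2 × 8 × 8 = 128
  FM07: 10 × 4 × 10 = 400
Sorted descending: 900, 400, 150, 128, 72, 42, 30.
The fourth-highest RPN is 128 (FM06).

128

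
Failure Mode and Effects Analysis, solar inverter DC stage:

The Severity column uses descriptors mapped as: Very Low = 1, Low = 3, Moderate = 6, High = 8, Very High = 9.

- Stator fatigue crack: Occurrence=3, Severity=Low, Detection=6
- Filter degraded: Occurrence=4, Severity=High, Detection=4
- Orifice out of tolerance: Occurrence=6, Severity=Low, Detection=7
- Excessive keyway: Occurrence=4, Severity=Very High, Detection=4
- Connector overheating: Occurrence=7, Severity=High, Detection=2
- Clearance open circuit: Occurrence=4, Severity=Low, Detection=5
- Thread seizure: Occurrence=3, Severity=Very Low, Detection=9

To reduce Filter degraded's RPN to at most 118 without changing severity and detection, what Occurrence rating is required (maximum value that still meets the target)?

3

Filter degraded: S=8, O=4, D=4 → current RPN = 128.
Fixed product = 32. Need 32 × O ≤ 118, so O ≤ 118/32 = 3.69.
Maximum integer Occurrence rating = 3 (gives RPN 96; O=4 would give 128 > 118).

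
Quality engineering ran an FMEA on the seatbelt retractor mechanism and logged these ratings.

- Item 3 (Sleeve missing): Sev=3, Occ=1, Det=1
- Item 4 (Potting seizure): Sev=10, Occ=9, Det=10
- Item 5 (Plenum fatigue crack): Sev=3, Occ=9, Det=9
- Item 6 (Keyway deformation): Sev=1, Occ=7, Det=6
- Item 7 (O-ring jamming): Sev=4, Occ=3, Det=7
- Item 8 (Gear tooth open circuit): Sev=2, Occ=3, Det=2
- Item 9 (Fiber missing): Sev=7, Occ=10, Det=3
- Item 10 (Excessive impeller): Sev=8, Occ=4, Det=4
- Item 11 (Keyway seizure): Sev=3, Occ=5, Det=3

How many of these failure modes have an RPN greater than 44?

6

RPN = Severity × Occurrence × Detection:
  Item 3: 3 × 1 × 1 = 3
  Item 4: 10 × 9 × 10 = 900
  Item 5: 3 × 9 × 9 = 243
  Item 6: 1 × 7 × 6 = 42
  Item 7: 4 × 3 × 7 = 84
  Item 8: 2 × 3 × 2 = 12
  Item 9: 7 × 10 × 3 = 210
  Item 10: 8 × 4 × 4 = 128
  Item 11: 3 × 5 × 3 = 45
Modes with RPN > 44: Item 4 (900), Item 5 (243), Item 7 (84), Item 9 (210), Item 10 (128), Item 11 (45) → 6.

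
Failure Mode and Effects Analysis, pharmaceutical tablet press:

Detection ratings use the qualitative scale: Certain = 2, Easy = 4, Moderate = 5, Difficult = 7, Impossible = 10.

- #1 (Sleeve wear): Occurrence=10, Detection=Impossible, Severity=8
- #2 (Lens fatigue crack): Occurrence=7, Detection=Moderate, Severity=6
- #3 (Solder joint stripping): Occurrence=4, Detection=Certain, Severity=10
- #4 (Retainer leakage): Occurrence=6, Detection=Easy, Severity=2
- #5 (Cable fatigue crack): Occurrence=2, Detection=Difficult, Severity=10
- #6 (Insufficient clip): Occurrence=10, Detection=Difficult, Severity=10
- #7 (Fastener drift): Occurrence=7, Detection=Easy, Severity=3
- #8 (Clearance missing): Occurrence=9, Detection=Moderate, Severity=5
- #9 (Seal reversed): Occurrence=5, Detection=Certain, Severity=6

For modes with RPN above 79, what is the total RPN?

RPN = Severity × Occurrence × Detection:
  #1: 8 × 10 × 10 = 800
  #2: 6 × 7 × 5 = 210
  #3: 10 × 4 × 2 = 80
  #4: 2 × 6 × 4 = 48
  #5: 10 × 2 × 7 = 140
  #6: 10 × 10 × 7 = 700
  #7: 3 × 7 × 4 = 84
  #8: 5 × 9 × 5 = 225
  #9: 6 × 5 × 2 = 60
RPN > 79: #1 (800), #2 (210), #3 (80), #5 (140), #6 (700), #7 (84), #8 (225).
Sum: 800 + 210 + 80 + 140 + 700 + 84 + 225 = 2239.

2239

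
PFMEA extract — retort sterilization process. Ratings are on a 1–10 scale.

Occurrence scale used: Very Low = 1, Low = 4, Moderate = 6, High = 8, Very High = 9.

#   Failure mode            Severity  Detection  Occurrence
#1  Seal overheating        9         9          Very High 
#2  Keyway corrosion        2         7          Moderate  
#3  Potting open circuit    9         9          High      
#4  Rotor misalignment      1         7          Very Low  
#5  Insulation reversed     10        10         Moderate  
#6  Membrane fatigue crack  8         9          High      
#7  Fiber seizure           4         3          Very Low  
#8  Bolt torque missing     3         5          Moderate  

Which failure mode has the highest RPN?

#1

RPN = Severity × Occurrence × Detection:
  #1: 9 × 9 × 9 = 729
  #2: 2 × 6 × 7 = 84
  #3: 9 × 8 × 9 = 648
  #4: 1 × 1 × 7 = 7
  #5: 10 × 6 × 10 = 600
  #6: 8 × 8 × 9 = 576
  #7: 4 × 1 × 3 = 12
  #8: 3 × 6 × 5 = 90
Highest RPN is 729 → #1.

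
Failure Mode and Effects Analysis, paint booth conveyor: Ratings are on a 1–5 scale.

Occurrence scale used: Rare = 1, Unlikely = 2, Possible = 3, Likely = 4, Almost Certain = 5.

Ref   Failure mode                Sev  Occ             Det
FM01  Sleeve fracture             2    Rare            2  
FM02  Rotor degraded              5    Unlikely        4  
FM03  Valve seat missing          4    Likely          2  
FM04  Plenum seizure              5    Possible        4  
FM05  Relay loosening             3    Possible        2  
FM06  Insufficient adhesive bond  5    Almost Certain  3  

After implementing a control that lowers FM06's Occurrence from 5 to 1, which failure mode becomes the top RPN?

FM04

RPN = Severity × Occurrence × Detection:
  FM01: 2 × 1 × 2 = 4
  FM02: 5 × 2 × 4 = 40
  FM03: 4 × 4 × 2 = 32
  FM04: 5 × 3 × 4 = 60
  FM05: 3 × 3 × 2 = 18
  FM06: 5 × 5 × 3 = 75
After action: FM06 → 5 × 1 × 3 = 15.
Revised RPNs: FM04=60, FM02=40, FM03=32, FM05=18, FM06=15, FM01=4.
Highest is now FM04 (60).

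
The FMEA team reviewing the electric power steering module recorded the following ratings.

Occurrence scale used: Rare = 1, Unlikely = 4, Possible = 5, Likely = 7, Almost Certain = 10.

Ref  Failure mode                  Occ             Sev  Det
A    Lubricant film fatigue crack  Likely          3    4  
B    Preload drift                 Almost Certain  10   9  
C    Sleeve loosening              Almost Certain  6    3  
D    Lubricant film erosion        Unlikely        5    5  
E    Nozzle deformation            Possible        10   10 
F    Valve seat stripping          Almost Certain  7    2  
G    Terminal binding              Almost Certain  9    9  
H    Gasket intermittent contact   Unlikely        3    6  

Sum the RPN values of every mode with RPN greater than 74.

2714

RPN = Severity × Occurrence × Detection:
  A: 3 × 7 × 4 = 84
  B: 10 × 10 × 9 = 900
  C: 6 × 10 × 3 = 180
  D: 5 × 4 × 5 = 100
  E: 10 × 5 × 10 = 500
  F: 7 × 10 × 2 = 140
  G: 9 × 10 × 9 = 810
  H: 3 × 4 × 6 = 72
RPN > 74: A (84), B (900), C (180), D (100), E (500), F (140), G (810).
Sum: 84 + 900 + 180 + 100 + 500 + 140 + 810 = 2714.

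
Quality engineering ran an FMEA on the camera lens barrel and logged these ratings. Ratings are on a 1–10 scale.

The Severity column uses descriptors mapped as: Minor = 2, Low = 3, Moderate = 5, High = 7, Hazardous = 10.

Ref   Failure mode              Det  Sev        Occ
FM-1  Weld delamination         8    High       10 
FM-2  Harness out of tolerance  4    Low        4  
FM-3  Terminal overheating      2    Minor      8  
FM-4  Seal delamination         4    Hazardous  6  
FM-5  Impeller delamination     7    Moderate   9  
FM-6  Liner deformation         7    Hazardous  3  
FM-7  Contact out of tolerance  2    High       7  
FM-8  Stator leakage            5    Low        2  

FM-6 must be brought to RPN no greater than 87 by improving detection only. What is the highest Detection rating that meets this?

FM-6: S=10, O=3, D=7 → current RPN = 210.
Fixed product = 30. Need 30 × D ≤ 87, so D ≤ 87/30 = 2.90.
Maximum integer Detection rating = 2 (gives RPN 60; D=3 would give 90 > 87).

2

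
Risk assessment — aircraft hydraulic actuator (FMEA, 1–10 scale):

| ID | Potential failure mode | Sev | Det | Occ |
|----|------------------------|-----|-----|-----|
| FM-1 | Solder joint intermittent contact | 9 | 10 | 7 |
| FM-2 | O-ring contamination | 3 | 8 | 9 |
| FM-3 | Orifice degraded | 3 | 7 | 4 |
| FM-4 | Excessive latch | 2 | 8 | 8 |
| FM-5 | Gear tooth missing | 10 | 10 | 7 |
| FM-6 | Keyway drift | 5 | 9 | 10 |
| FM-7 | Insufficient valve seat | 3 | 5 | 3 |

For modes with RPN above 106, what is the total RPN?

RPN = Severity × Occurrence × Detection:
  FM-1: 9 × 7 × 10 = 630
  FM-2: 3 × 9 × 8 = 216
  FM-3: 3 × 4 × 7 = 84
  FM-4: 2 × 8 × 8 = 128
  FM-5: 10 × 7 × 10 = 700
  FM-6: 5 × 10 × 9 = 450
  FM-7: 3 × 3 × 5 = 45
RPN > 106: FM-1 (630), FM-2 (216), FM-4 (128), FM-5 (700), FM-6 (450).
Sum: 630 + 216 + 128 + 700 + 450 = 2124.

2124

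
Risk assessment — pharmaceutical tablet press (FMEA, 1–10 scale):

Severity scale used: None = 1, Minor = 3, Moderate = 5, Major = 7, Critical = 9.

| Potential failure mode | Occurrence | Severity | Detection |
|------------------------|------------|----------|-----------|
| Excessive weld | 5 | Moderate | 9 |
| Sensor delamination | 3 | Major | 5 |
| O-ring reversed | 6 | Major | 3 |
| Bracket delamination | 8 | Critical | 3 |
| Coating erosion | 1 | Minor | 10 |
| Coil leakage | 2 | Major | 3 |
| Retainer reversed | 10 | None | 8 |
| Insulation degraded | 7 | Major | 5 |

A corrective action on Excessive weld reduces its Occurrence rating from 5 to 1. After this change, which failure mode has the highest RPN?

Insulation degraded

RPN = Severity × Occurrence × Detection:
  Excessive weld: 5 × 5 × 9 = 225
  Sensor delamination: 7 × 3 × 5 = 105
  O-ring reversed: 7 × 6 × 3 = 126
  Bracket delamination: 9 × 8 × 3 = 216
  Coating erosion: 3 × 1 × 10 = 30
  Coil leakage: 7 × 2 × 3 = 42
  Retainer reversed: 1 × 10 × 8 = 80
  Insulation degraded: 7 × 7 × 5 = 245
After action: Excessive weld → 5 × 1 × 9 = 45.
Revised RPNs: Insulation degraded=245, Bracket delamination=216, O-ring reversed=126, Sensor delamination=105, Retainer reversed=80, Excessive weld=45, Coil leakage=42, Coating erosion=30.
Highest is now Insulation degraded (245).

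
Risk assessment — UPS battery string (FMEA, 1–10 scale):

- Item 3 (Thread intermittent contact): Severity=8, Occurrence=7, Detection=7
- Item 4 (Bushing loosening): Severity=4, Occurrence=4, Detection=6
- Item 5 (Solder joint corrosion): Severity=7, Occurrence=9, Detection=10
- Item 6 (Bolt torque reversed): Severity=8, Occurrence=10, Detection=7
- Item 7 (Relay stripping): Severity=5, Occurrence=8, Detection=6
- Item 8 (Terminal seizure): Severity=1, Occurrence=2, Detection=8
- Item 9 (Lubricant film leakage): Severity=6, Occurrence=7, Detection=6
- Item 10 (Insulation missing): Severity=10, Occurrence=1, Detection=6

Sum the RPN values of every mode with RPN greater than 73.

2170

RPN = Severity × Occurrence × Detection:
  Item 3: 8 × 7 × 7 = 392
  Item 4: 4 × 4 × 6 = 96
  Item 5: 7 × 9 × 10 = 630
  Item 6: 8 × 10 × 7 = 560
  Item 7: 5 × 8 × 6 = 240
  Item 8: 1 × 2 × 8 = 16
  Item 9: 6 × 7 × 6 = 252
  Item 10: 10 × 1 × 6 = 60
RPN > 73: Item 3 (392), Item 4 (96), Item 5 (630), Item 6 (560), Item 7 (240), Item 9 (252).
Sum: 392 + 96 + 630 + 560 + 240 + 252 = 2170.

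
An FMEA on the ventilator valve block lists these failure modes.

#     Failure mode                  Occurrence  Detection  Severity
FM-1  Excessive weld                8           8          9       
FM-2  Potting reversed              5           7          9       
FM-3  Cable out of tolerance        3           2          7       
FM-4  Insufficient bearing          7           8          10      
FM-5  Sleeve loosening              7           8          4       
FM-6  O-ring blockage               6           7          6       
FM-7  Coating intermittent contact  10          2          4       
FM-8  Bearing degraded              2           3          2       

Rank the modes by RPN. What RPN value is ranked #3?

RPN = Severity × Occurrence × Detection:
  FM-1: 9 × 8 × 8 = 576
  FM-2: 9 × 5 × 7 = 315
  FM-3: 7 × 3 × 2 = 42
  FM-4: 10 × 7 × 8 = 560
  FM-5: 4 × 7 × 8 = 224
  FM-6: 6 × 6 × 7 = 252
  FM-7: 4 × 10 × 2 = 80
  FM-8: 2 × 2 × 3 = 12
Sorted descending: 576, 560, 315, 252, 224, 80, 42, 12.
The third-highest RPN is 315 (FM-2).

315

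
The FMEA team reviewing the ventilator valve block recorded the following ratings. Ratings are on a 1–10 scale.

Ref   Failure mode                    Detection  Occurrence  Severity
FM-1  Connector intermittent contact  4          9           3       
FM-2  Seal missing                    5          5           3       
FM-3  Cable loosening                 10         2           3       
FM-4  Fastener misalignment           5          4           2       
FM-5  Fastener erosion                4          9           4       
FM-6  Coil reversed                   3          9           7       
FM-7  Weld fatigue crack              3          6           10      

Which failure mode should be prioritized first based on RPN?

RPN = Severity × Occurrence × Detection:
  FM-1: 3 × 9 × 4 = 108
  FM-2: 3 × 5 × 5 = 75
  FM-3: 3 × 2 × 10 = 60
  FM-4: 2 × 4 × 5 = 40
  FM-5: 4 × 9 × 4 = 144
  FM-6: 7 × 9 × 3 = 189
  FM-7: 10 × 6 × 3 = 180
Highest RPN is 189 → FM-6.

FM-6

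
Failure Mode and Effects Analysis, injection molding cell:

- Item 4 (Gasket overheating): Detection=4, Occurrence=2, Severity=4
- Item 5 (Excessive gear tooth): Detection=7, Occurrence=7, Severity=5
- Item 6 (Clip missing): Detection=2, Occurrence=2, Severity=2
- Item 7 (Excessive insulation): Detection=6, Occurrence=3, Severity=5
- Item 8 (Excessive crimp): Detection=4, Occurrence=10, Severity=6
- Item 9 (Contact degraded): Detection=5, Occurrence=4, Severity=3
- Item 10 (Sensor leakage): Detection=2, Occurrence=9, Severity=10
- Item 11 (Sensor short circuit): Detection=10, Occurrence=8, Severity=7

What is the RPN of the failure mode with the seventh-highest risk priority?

RPN = Severity × Occurrence × Detection:
  Item 4: 4 × 2 × 4 = 32
  Item 5: 5 × 7 × 7 = 245
  Item 6: 2 × 2 × 2 = 8
  Item 7: 5 × 3 × 6 = 90
  Item 8: 6 × 10 × 4 = 240
  Item 9: 3 × 4 × 5 = 60
  Item 10: 10 × 9 × 2 = 180
  Item 11: 7 × 8 × 10 = 560
Sorted descending: 560, 245, 240, 180, 90, 60, 32, 8.
The seventh-highest RPN is 32 (Item 4).

32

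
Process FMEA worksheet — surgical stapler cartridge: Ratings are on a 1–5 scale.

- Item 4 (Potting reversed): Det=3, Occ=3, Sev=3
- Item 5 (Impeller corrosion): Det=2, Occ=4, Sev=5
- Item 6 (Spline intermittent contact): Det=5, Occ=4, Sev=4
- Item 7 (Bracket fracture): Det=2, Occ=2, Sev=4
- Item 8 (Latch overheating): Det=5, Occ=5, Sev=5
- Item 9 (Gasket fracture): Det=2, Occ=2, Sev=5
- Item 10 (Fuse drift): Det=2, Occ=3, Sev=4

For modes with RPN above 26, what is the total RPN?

RPN = Severity × Occurrence × Detection:
  Item 4: 3 × 3 × 3 = 27
  Item 5: 5 × 4 × 2 = 40
  Item 6: 4 × 4 × 5 = 80
  Item 7: 4 × 2 × 2 = 16
  Item 8: 5 × 5 × 5 = 125
  Item 9: 5 × 2 × 2 = 20
  Item 10: 4 × 3 × 2 = 24
RPN > 26: Item 4 (27), Item 5 (40), Item 6 (80), Item 8 (125).
Sum: 27 + 40 + 80 + 125 = 272.

272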